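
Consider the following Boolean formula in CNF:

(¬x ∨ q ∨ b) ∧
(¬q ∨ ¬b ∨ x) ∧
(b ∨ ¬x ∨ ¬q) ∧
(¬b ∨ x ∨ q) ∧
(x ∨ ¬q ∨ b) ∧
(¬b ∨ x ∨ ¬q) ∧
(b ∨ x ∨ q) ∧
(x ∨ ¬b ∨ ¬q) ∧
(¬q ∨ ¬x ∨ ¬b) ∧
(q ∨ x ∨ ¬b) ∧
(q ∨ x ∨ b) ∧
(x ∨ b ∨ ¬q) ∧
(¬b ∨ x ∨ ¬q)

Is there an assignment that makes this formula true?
Yes

Yes, the formula is satisfiable.

One satisfying assignment is: b=True, q=False, x=True

Verification: With this assignment, all 13 clauses evaluate to true.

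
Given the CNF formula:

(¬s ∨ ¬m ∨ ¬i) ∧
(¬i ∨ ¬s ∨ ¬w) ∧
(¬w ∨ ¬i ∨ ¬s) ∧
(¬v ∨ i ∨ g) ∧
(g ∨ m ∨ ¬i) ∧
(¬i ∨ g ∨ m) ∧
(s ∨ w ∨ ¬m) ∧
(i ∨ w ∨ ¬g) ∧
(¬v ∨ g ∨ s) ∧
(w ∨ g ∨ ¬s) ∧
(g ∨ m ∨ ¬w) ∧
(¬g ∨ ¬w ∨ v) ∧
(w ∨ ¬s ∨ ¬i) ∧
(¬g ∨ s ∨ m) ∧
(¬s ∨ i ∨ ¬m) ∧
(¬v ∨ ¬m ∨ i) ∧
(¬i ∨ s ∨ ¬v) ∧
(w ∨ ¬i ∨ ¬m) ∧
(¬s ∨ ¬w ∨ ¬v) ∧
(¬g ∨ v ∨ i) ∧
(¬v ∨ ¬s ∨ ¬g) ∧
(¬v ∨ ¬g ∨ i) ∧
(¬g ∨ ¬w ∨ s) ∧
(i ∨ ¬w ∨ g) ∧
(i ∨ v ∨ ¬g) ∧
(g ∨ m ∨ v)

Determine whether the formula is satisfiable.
Yes

Yes, the formula is satisfiable.

One satisfying assignment is: v=False, m=True, g=False, w=True, s=False, i=True

Verification: With this assignment, all 26 clauses evaluate to true.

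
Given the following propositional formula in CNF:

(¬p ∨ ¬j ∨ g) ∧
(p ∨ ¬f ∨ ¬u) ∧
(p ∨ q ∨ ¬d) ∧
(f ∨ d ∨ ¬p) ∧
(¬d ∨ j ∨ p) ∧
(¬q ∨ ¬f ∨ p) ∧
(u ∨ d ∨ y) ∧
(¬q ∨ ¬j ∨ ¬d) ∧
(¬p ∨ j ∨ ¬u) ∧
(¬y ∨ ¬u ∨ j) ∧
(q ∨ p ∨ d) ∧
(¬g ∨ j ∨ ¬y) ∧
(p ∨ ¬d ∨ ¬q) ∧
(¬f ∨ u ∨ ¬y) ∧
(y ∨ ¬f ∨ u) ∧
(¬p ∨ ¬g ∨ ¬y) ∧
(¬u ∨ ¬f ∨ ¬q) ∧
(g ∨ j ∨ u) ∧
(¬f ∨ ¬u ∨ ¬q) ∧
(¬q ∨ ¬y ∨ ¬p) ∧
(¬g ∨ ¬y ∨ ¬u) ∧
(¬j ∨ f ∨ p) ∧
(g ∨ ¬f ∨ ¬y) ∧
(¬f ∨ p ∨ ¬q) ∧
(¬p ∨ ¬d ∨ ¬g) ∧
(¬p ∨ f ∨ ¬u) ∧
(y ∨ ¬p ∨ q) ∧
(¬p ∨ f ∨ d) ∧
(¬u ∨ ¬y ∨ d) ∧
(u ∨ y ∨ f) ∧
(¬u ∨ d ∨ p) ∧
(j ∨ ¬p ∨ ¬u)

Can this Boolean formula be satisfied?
No

No, the formula is not satisfiable.

No assignment of truth values to the variables can make all 32 clauses true simultaneously.

The formula is UNSAT (unsatisfiable).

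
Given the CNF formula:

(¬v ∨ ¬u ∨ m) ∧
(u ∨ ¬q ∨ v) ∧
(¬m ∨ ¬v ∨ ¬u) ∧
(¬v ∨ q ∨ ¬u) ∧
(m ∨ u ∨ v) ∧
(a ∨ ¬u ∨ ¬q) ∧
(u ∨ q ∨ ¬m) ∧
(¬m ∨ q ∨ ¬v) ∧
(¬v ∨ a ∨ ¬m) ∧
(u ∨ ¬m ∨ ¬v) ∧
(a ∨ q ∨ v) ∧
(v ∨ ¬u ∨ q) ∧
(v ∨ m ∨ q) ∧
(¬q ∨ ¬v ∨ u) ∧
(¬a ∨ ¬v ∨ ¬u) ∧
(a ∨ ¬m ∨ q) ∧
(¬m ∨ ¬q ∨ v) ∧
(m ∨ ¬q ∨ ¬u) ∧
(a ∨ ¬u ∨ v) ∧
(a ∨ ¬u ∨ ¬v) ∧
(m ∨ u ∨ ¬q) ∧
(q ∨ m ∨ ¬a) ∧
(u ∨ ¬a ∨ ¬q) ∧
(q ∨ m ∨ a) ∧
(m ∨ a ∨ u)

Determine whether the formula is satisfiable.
No

No, the formula is not satisfiable.

No assignment of truth values to the variables can make all 25 clauses true simultaneously.

The formula is UNSAT (unsatisfiable).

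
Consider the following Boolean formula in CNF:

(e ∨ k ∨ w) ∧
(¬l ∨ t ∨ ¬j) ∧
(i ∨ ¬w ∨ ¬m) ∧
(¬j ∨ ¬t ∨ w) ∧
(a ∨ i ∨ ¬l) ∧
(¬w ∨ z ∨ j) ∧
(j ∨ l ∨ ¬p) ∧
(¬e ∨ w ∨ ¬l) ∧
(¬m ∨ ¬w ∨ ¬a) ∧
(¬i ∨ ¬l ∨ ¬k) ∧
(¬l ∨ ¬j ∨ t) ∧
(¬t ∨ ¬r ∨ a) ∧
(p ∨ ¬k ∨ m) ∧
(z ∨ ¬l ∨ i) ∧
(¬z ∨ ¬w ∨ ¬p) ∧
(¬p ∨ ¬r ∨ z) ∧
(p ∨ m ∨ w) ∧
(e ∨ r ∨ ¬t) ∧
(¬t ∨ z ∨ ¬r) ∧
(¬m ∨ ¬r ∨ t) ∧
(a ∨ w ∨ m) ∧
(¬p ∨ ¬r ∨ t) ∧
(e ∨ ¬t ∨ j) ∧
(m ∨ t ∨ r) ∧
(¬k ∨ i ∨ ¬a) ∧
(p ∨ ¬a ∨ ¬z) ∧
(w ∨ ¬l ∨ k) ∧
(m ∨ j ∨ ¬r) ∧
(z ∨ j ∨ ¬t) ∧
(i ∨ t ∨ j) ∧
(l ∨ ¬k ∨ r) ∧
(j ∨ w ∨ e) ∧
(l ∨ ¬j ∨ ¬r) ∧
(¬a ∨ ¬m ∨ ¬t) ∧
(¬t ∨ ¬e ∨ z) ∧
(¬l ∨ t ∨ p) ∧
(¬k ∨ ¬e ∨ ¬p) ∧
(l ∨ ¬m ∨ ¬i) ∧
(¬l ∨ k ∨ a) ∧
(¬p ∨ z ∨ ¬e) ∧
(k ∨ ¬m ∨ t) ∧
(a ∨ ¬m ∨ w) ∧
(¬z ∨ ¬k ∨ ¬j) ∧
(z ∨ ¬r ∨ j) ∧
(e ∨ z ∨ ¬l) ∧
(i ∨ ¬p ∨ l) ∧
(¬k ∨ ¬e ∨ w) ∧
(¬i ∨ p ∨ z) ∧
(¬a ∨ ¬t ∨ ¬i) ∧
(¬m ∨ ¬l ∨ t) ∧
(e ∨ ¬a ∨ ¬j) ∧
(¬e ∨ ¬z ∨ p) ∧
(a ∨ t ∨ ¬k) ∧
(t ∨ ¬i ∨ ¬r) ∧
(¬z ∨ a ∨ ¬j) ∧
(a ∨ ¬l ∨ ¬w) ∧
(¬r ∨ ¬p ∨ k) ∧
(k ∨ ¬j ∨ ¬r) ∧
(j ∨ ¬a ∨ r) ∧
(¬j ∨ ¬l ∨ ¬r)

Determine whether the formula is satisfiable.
No

No, the formula is not satisfiable.

No assignment of truth values to the variables can make all 60 clauses true simultaneously.

The formula is UNSAT (unsatisfiable).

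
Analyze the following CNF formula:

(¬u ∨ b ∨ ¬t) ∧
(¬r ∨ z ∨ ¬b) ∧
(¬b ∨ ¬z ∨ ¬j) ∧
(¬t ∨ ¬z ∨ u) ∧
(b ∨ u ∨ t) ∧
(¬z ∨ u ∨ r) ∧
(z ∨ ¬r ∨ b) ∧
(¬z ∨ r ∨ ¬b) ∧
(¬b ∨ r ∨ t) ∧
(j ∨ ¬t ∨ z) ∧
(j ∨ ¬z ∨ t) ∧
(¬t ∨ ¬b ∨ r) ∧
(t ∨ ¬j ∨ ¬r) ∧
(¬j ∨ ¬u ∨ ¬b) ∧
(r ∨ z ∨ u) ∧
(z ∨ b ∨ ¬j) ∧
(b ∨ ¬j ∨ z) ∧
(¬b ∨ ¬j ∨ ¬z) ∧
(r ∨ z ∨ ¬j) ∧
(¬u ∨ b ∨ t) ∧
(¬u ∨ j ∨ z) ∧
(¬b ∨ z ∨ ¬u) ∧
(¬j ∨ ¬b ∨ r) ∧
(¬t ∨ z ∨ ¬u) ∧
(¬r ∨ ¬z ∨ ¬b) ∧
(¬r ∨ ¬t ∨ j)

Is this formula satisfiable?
No

No, the formula is not satisfiable.

No assignment of truth values to the variables can make all 26 clauses true simultaneously.

The formula is UNSAT (unsatisfiable).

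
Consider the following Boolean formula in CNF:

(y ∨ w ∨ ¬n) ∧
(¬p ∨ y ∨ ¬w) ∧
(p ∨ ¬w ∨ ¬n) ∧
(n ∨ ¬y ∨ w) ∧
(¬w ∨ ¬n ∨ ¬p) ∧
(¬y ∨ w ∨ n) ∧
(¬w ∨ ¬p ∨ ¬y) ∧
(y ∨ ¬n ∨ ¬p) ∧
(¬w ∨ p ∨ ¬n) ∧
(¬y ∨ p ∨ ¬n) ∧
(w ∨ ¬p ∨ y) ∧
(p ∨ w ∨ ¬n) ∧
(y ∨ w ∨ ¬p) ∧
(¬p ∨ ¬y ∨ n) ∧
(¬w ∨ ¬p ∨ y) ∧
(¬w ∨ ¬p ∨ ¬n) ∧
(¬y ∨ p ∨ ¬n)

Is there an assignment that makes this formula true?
Yes

Yes, the formula is satisfiable.

One satisfying assignment is: y=False, w=False, n=False, p=False

Verification: With this assignment, all 17 clauses evaluate to true.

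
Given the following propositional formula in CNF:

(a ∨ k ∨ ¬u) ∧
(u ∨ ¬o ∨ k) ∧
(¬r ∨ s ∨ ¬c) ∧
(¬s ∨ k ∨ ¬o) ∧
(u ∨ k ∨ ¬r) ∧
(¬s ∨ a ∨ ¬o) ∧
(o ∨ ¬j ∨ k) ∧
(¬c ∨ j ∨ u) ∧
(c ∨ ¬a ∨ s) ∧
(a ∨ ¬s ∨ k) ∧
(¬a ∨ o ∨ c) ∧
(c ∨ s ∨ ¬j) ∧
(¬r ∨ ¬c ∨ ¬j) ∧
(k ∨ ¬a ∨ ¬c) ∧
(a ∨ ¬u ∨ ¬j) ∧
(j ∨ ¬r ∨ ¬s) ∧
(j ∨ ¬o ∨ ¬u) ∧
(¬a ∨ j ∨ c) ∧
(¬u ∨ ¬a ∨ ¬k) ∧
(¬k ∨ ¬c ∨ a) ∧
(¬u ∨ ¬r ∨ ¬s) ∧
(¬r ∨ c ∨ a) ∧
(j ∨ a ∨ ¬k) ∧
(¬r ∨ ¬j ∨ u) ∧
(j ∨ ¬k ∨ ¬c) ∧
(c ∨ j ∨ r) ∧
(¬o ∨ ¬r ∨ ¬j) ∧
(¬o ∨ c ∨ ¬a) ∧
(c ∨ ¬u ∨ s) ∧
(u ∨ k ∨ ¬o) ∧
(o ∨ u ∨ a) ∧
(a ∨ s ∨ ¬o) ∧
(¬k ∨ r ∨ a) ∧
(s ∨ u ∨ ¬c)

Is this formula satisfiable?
Yes

Yes, the formula is satisfiable.

One satisfying assignment is: r=False, s=True, c=True, j=True, o=False, k=True, u=False, a=True

Verification: With this assignment, all 34 clauses evaluate to true.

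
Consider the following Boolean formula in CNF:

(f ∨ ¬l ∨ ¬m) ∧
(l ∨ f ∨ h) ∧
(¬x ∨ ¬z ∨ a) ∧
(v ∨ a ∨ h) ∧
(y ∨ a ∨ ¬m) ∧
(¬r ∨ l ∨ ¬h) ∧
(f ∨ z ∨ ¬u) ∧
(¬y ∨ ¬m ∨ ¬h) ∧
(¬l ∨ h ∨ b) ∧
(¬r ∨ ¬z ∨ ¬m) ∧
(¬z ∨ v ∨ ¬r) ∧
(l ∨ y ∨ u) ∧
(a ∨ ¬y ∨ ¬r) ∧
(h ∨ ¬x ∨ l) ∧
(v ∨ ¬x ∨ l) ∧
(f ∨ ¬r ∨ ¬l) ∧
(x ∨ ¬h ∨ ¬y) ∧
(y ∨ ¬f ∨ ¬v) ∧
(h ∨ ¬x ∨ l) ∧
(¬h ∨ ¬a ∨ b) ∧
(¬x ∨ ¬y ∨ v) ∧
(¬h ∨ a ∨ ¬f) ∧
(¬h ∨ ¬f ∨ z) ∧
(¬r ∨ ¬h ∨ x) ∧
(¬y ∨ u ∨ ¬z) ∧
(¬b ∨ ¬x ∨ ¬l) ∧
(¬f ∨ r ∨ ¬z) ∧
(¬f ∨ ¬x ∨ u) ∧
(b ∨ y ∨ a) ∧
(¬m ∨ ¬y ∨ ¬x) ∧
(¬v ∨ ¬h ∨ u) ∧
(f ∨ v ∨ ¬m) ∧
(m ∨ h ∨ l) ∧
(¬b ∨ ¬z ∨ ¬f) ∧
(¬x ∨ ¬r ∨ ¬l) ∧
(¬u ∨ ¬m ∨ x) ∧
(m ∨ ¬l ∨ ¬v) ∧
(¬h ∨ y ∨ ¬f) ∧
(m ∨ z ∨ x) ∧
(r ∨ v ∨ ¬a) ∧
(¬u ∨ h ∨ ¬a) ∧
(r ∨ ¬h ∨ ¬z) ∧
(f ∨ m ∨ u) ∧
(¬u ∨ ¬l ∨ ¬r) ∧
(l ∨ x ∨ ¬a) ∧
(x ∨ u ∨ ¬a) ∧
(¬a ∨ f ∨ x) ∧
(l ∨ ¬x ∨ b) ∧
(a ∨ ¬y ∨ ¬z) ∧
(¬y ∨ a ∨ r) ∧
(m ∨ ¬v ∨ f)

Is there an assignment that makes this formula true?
No

No, the formula is not satisfiable.

No assignment of truth values to the variables can make all 51 clauses true simultaneously.

The formula is UNSAT (unsatisfiable).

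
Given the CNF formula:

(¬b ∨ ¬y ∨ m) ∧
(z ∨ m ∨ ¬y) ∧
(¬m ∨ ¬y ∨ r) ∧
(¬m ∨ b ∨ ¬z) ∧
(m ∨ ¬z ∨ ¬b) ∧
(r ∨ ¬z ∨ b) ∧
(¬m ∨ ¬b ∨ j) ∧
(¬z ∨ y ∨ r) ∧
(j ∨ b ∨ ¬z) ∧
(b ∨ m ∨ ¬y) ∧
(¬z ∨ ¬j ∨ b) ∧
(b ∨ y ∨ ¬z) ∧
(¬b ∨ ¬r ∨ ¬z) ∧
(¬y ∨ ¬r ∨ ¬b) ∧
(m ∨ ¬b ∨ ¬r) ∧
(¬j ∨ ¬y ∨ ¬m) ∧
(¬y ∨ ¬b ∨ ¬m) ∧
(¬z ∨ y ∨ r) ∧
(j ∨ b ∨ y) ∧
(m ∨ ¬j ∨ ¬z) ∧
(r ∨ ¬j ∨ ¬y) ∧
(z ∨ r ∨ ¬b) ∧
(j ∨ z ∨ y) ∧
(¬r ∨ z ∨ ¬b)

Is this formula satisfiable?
Yes

Yes, the formula is satisfiable.

One satisfying assignment is: b=False, y=False, r=False, m=False, z=False, j=True

Verification: With this assignment, all 24 clauses evaluate to true.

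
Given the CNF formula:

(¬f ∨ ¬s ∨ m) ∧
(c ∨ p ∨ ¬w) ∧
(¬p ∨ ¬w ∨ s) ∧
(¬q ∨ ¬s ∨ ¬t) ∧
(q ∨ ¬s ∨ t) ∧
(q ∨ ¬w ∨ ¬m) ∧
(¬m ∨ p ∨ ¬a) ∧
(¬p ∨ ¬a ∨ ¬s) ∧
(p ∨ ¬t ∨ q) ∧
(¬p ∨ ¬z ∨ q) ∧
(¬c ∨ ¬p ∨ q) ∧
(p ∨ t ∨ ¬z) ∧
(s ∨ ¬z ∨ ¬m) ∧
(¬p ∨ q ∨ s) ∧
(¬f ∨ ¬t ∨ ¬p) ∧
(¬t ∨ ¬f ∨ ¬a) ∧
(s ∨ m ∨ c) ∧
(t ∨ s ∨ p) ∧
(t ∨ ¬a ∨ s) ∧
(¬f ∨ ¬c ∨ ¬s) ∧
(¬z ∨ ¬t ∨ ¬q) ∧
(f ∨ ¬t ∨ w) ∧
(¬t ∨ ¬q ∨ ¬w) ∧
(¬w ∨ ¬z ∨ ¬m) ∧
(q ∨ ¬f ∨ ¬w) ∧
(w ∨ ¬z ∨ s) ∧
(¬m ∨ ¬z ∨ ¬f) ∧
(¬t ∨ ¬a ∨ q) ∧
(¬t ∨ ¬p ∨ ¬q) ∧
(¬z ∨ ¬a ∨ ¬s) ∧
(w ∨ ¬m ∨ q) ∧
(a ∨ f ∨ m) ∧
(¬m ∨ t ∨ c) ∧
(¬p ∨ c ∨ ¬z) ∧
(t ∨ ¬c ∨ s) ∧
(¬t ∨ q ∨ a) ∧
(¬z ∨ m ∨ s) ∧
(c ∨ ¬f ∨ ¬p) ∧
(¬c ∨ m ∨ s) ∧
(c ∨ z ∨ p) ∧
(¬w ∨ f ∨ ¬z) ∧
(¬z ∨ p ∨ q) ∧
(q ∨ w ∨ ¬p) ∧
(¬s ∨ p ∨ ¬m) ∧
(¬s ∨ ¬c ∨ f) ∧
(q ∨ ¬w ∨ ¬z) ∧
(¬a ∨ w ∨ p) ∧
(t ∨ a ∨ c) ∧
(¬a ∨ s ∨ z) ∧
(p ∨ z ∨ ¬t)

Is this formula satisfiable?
No

No, the formula is not satisfiable.

No assignment of truth values to the variables can make all 50 clauses true simultaneously.

The formula is UNSAT (unsatisfiable).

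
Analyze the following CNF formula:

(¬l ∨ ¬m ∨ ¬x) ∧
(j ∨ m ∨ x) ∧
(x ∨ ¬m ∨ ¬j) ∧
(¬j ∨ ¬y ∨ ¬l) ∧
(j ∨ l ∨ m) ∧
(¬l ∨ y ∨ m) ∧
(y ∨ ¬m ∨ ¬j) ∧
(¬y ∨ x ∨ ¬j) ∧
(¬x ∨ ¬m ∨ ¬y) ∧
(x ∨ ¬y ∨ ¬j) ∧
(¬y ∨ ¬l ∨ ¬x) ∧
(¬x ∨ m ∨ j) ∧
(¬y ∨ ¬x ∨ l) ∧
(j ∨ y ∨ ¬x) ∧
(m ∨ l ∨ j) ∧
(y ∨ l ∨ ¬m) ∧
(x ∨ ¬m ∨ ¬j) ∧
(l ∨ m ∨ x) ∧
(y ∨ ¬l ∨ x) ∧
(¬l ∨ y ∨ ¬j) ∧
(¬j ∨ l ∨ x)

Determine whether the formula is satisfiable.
Yes

Yes, the formula is satisfiable.

One satisfying assignment is: y=True, m=True, j=False, l=False, x=False

Verification: With this assignment, all 21 clauses evaluate to true.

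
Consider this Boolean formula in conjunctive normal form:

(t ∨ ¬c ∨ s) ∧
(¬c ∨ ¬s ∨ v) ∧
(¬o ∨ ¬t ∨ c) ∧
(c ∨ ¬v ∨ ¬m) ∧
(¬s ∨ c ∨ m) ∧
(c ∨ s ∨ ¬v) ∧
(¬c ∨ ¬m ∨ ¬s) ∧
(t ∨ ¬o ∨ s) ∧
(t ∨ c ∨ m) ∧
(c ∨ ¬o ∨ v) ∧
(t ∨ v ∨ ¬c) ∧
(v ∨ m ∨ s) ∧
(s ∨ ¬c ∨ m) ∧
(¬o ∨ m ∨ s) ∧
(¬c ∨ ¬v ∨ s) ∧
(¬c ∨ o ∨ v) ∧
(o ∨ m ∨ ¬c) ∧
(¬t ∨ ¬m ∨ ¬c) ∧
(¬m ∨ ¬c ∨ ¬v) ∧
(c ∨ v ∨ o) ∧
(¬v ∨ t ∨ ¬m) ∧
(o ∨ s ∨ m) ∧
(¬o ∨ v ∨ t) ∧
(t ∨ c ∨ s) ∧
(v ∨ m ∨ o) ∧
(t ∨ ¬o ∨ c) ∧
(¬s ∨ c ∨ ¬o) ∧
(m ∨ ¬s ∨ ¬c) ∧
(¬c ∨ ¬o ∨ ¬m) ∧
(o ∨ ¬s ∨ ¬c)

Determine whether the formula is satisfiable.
No

No, the formula is not satisfiable.

No assignment of truth values to the variables can make all 30 clauses true simultaneously.

The formula is UNSAT (unsatisfiable).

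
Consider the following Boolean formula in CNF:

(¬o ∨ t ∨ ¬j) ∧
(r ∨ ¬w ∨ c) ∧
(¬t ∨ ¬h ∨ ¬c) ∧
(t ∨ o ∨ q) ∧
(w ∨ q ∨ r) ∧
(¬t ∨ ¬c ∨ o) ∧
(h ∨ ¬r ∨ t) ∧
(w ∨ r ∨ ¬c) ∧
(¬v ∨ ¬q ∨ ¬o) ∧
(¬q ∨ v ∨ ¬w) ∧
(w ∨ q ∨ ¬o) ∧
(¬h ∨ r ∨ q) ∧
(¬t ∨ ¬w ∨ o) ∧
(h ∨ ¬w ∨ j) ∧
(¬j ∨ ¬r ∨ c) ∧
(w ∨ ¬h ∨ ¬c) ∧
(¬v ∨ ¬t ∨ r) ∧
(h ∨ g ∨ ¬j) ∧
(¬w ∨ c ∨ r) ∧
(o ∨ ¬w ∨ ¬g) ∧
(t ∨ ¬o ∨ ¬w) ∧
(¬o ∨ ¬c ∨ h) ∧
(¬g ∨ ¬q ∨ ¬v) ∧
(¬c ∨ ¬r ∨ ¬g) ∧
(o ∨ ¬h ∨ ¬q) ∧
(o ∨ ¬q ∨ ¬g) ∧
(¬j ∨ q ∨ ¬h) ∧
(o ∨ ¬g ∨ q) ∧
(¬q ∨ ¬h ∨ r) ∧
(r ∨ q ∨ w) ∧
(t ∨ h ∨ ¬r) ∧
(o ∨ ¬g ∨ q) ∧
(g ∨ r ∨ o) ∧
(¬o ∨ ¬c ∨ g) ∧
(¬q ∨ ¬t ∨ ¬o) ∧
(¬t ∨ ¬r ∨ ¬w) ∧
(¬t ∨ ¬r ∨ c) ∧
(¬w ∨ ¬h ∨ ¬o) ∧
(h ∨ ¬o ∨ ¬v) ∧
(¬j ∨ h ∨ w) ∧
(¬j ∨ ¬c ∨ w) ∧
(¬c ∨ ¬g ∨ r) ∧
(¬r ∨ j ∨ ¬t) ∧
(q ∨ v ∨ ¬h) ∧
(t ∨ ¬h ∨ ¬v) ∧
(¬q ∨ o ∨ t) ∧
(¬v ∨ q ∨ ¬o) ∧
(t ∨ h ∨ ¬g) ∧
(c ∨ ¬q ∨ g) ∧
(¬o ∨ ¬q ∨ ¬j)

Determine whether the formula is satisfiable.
Yes

Yes, the formula is satisfiable.

One satisfying assignment is: j=False, w=False, c=False, r=True, o=True, t=False, v=False, q=True, g=True, h=True

Verification: With this assignment, all 50 clauses evaluate to true.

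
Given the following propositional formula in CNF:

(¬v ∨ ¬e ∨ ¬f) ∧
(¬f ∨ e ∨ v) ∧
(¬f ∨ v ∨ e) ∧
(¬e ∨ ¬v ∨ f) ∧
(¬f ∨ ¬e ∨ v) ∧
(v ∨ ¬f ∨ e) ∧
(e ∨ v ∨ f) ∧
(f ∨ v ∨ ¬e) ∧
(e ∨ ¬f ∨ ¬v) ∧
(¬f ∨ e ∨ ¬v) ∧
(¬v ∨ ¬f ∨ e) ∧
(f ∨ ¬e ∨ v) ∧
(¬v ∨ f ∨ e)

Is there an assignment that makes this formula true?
No

No, the formula is not satisfiable.

No assignment of truth values to the variables can make all 13 clauses true simultaneously.

The formula is UNSAT (unsatisfiable).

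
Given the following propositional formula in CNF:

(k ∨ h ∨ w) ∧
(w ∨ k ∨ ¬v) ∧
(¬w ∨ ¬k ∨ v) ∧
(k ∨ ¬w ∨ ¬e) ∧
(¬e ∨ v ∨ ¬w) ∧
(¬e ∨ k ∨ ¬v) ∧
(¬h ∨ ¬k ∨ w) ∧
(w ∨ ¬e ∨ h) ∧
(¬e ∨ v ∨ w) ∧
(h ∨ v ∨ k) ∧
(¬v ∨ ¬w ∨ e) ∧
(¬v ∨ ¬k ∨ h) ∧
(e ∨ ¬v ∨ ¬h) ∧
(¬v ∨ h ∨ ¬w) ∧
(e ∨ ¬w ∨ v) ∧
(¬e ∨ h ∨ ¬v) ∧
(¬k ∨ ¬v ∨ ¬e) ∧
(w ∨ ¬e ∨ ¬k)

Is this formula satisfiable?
Yes

Yes, the formula is satisfiable.

One satisfying assignment is: k=True, w=False, e=False, h=False, v=False

Verification: With this assignment, all 18 clauses evaluate to true.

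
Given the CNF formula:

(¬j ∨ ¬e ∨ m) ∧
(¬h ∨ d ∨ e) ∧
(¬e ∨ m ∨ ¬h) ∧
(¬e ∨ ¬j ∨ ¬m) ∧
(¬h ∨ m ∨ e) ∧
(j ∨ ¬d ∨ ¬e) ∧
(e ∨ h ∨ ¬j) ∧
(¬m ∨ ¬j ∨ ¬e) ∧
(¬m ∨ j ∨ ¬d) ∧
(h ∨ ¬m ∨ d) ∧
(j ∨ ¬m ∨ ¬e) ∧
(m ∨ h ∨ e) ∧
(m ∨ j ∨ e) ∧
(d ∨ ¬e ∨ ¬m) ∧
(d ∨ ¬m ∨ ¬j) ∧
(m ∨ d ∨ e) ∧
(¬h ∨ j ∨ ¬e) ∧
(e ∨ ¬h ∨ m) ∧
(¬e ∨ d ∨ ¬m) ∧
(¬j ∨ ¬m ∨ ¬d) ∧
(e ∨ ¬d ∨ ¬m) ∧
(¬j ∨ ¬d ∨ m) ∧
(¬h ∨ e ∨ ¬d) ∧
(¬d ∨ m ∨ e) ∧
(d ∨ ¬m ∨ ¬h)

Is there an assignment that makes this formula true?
Yes

Yes, the formula is satisfiable.

One satisfying assignment is: h=False, m=False, j=False, d=False, e=True

Verification: With this assignment, all 25 clauses evaluate to true.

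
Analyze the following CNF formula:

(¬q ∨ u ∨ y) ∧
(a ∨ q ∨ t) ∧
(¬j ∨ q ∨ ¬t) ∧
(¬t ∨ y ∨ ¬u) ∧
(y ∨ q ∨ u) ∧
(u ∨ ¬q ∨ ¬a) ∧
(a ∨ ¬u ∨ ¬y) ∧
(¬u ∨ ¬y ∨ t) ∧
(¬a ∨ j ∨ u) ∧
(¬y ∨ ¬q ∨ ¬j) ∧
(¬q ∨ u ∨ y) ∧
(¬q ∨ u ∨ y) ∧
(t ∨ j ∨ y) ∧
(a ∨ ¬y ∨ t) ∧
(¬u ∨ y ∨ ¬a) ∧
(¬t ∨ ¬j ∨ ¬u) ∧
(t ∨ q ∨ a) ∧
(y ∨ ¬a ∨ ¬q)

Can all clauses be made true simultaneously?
Yes

Yes, the formula is satisfiable.

One satisfying assignment is: t=False, y=False, u=True, a=False, j=True, q=True

Verification: With this assignment, all 18 clauses evaluate to true.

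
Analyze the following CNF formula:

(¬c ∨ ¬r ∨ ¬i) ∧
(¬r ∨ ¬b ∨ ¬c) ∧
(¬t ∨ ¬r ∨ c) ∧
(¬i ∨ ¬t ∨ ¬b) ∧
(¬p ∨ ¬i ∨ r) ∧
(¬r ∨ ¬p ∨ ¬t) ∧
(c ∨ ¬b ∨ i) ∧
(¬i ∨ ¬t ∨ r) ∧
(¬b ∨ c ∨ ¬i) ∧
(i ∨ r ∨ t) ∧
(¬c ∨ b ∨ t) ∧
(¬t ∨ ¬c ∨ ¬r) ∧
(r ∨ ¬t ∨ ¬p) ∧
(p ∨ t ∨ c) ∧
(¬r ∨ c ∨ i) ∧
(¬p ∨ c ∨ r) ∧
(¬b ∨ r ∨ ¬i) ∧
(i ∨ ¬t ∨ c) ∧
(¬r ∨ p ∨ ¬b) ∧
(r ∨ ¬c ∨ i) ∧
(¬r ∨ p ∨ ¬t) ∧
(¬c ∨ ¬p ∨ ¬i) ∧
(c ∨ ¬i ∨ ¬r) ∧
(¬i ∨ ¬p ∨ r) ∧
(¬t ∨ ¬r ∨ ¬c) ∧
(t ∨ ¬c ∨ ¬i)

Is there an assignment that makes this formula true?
No

No, the formula is not satisfiable.

No assignment of truth values to the variables can make all 26 clauses true simultaneously.

The formula is UNSAT (unsatisfiable).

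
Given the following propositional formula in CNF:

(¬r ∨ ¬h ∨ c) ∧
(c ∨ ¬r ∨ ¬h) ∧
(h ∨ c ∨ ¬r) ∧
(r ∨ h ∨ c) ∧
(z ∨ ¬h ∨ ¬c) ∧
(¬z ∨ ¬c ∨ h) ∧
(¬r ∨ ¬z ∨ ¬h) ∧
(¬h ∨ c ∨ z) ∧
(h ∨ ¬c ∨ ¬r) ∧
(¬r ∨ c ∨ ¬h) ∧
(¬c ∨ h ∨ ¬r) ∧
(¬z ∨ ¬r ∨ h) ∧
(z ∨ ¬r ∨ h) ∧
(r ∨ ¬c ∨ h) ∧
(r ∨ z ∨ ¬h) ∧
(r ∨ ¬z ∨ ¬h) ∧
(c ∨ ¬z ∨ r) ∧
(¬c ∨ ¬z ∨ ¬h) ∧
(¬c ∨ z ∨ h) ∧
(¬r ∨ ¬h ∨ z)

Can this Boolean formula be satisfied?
No

No, the formula is not satisfiable.

No assignment of truth values to the variables can make all 20 clauses true simultaneously.

The formula is UNSAT (unsatisfiable).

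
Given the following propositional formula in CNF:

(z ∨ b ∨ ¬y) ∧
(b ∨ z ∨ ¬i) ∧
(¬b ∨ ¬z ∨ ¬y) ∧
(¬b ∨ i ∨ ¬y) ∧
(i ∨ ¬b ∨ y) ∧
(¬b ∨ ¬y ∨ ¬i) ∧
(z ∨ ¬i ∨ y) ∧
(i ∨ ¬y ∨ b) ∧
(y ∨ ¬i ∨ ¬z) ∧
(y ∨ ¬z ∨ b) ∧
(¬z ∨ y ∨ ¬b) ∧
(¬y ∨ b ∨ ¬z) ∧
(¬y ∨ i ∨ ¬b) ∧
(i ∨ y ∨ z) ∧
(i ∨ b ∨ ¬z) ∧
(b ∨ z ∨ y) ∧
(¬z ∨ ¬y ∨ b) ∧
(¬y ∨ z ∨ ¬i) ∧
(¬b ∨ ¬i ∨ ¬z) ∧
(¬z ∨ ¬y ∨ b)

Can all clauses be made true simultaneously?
No

No, the formula is not satisfiable.

No assignment of truth values to the variables can make all 20 clauses true simultaneously.

The formula is UNSAT (unsatisfiable).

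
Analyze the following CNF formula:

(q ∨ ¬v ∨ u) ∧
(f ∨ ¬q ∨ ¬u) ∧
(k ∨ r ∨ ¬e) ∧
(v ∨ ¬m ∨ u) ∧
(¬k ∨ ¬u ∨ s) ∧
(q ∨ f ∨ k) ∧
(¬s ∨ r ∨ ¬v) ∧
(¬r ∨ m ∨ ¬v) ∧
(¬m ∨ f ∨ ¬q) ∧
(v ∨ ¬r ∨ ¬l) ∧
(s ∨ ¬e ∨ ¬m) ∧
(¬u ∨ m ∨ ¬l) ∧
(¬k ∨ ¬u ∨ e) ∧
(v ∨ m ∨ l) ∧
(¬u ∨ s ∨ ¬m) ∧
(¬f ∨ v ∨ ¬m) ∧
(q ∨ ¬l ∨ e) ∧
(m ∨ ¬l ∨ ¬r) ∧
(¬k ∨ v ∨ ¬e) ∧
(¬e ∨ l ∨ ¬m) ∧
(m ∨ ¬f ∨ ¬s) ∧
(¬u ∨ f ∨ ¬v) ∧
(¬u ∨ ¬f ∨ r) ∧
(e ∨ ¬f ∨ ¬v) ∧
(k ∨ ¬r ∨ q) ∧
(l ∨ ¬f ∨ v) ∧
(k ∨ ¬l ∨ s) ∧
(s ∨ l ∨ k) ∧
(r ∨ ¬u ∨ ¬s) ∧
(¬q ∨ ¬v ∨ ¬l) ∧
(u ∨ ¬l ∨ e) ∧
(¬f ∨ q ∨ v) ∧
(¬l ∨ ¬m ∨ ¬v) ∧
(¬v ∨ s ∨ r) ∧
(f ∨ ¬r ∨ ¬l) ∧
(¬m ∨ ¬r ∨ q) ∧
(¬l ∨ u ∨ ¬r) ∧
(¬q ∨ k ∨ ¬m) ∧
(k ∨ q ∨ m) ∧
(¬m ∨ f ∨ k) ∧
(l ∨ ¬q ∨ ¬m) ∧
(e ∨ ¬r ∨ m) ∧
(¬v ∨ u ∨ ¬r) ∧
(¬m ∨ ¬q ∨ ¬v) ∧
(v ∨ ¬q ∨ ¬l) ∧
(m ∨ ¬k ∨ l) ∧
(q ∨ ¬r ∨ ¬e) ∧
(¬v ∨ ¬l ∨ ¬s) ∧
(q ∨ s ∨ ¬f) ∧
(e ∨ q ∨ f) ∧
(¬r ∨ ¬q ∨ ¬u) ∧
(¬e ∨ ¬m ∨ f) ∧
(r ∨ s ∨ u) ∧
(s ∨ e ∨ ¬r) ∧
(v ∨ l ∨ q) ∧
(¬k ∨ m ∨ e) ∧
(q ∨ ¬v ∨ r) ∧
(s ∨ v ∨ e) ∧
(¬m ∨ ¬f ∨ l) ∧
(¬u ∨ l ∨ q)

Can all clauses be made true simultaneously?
No

No, the formula is not satisfiable.

No assignment of truth values to the variables can make all 60 clauses true simultaneously.

The formula is UNSAT (unsatisfiable).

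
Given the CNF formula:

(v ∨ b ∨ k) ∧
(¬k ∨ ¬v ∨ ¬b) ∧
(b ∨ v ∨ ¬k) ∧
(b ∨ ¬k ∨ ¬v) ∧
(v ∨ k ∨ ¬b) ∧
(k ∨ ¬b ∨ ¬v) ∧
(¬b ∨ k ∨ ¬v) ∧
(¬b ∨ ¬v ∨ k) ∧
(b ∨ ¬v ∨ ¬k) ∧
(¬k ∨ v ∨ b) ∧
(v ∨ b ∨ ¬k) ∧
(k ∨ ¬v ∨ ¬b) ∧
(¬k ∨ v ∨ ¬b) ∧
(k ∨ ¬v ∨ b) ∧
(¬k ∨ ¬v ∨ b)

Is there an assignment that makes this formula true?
No

No, the formula is not satisfiable.

No assignment of truth values to the variables can make all 15 clauses true simultaneously.

The formula is UNSAT (unsatisfiable).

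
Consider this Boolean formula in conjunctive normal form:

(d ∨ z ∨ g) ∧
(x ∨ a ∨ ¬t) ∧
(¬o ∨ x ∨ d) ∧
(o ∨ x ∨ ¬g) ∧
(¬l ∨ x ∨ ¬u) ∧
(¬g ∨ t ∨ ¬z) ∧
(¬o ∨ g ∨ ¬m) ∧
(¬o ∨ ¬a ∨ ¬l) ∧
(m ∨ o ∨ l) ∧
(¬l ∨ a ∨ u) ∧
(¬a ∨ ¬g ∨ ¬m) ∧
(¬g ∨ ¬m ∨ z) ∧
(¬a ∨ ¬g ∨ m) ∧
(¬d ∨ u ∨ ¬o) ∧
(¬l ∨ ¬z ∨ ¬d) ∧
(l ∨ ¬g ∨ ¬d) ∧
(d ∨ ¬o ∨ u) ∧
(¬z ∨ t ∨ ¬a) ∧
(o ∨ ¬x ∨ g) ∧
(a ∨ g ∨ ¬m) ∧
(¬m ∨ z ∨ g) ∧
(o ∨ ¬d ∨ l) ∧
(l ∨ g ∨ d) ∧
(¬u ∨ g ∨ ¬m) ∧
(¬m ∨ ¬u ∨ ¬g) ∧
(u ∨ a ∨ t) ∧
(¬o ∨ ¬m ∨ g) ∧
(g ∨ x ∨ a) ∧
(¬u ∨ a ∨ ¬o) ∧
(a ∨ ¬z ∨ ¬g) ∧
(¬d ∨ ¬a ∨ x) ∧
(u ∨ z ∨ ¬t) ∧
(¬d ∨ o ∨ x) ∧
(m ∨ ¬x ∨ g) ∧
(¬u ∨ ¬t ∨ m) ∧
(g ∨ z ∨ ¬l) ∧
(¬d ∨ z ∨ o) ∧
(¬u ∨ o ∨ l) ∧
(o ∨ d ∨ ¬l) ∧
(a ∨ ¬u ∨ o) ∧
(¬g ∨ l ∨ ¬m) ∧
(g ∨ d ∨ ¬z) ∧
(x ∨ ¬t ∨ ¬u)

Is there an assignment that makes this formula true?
No

No, the formula is not satisfiable.

No assignment of truth values to the variables can make all 43 clauses true simultaneously.

The formula is UNSAT (unsatisfiable).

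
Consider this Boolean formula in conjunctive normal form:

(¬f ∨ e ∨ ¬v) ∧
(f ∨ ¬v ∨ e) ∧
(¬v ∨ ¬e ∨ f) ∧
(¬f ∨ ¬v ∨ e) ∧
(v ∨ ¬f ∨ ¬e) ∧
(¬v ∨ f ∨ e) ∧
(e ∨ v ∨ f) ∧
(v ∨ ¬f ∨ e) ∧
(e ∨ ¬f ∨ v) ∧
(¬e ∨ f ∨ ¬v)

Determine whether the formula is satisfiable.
Yes

Yes, the formula is satisfiable.

One satisfying assignment is: e=True, v=False, f=False

Verification: With this assignment, all 10 clauses evaluate to true.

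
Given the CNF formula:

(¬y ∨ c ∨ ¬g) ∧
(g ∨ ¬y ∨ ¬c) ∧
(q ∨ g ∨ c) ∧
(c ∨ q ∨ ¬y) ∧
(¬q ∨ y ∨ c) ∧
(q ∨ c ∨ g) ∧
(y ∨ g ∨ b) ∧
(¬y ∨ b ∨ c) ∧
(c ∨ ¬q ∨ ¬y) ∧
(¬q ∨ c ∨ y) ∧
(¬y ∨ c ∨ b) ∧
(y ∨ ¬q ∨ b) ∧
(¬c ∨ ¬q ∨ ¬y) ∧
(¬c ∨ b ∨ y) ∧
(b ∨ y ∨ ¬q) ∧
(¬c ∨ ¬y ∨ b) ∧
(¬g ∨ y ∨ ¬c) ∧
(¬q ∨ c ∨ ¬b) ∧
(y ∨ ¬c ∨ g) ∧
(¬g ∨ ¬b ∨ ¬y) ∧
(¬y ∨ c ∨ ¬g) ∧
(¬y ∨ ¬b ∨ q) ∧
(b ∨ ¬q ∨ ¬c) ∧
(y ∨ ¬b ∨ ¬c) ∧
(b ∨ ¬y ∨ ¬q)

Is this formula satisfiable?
Yes

Yes, the formula is satisfiable.

One satisfying assignment is: q=False, y=False, c=False, b=False, g=True

Verification: With this assignment, all 25 clauses evaluate to true.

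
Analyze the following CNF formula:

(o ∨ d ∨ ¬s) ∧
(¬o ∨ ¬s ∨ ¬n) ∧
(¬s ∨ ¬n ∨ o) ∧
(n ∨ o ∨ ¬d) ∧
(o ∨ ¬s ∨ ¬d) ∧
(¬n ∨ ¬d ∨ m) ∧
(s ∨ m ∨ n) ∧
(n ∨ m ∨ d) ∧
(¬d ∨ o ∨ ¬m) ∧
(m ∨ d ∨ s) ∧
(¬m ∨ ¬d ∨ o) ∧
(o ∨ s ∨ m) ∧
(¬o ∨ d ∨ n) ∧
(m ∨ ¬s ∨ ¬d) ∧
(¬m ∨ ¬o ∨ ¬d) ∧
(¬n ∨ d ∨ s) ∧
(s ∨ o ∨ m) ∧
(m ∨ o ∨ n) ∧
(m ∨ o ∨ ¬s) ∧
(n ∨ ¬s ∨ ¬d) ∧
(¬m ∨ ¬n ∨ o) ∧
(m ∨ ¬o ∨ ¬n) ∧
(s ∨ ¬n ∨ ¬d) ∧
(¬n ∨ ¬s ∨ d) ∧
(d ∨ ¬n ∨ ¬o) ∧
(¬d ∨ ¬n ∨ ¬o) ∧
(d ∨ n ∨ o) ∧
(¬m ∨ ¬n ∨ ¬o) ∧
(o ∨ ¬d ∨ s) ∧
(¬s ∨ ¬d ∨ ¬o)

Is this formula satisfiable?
No

No, the formula is not satisfiable.

No assignment of truth values to the variables can make all 30 clauses true simultaneously.

The formula is UNSAT (unsatisfiable).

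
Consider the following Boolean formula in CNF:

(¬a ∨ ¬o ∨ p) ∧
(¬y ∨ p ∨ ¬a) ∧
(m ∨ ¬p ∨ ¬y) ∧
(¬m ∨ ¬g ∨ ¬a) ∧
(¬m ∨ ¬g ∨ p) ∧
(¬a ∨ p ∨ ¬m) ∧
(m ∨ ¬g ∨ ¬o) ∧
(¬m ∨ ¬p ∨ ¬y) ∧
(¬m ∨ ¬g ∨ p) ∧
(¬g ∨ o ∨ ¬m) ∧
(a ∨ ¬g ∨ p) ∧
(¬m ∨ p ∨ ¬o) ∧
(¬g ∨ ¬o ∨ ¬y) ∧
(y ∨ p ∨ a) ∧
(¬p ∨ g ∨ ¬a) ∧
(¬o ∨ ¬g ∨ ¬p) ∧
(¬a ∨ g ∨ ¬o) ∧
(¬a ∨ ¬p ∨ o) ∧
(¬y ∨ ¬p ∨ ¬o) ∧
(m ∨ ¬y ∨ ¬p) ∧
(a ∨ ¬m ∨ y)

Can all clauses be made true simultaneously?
Yes

Yes, the formula is satisfiable.

One satisfying assignment is: p=False, g=False, o=False, m=False, y=False, a=True

Verification: With this assignment, all 21 clauses evaluate to true.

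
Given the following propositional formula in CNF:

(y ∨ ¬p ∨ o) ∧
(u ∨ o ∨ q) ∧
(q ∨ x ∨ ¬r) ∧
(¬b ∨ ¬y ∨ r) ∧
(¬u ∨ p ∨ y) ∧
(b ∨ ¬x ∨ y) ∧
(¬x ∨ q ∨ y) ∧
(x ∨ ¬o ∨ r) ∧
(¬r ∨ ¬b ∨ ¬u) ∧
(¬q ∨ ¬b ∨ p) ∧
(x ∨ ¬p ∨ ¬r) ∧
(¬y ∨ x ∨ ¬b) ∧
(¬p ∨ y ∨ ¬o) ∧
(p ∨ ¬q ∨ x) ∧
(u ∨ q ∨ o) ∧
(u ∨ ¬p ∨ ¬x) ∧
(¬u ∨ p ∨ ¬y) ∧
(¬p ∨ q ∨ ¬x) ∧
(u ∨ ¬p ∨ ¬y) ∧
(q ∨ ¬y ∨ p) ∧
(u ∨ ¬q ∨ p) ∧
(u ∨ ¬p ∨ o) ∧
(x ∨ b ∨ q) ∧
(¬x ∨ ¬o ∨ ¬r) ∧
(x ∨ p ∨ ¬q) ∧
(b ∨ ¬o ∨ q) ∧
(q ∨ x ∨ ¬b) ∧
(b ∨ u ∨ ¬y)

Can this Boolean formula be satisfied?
Yes

Yes, the formula is satisfiable.

One satisfying assignment is: u=True, y=True, x=False, r=False, q=True, o=False, b=False, p=True

Verification: With this assignment, all 28 clauses evaluate to true.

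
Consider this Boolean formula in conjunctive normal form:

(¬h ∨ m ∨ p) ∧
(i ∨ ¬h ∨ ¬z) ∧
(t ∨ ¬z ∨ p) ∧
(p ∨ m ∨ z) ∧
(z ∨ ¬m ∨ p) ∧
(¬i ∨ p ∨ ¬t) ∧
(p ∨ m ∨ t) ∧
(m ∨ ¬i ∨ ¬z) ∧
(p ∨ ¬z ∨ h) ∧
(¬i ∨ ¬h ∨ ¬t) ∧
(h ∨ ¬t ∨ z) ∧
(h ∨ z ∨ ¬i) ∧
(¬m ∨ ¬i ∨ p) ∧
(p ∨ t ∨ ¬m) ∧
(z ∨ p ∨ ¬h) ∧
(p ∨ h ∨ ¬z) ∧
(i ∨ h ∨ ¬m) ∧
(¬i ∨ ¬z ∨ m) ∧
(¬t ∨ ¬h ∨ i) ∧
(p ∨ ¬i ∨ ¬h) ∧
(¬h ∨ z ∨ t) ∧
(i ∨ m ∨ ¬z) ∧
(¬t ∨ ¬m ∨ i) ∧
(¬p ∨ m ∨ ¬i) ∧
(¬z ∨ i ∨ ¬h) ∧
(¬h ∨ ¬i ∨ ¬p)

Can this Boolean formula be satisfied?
Yes

Yes, the formula is satisfiable.

One satisfying assignment is: p=True, h=False, i=False, z=False, m=False, t=False

Verification: With this assignment, all 26 clauses evaluate to true.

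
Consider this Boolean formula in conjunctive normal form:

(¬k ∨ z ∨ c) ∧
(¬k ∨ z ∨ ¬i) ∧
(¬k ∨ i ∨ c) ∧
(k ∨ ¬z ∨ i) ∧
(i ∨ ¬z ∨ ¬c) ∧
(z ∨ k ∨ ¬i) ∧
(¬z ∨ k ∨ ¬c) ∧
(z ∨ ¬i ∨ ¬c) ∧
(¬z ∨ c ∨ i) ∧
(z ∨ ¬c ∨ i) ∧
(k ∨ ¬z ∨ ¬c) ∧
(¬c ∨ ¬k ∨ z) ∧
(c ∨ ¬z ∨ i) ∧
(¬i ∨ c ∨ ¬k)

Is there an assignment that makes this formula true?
Yes

Yes, the formula is satisfiable.

One satisfying assignment is: z=False, c=False, k=False, i=False

Verification: With this assignment, all 14 clauses evaluate to true.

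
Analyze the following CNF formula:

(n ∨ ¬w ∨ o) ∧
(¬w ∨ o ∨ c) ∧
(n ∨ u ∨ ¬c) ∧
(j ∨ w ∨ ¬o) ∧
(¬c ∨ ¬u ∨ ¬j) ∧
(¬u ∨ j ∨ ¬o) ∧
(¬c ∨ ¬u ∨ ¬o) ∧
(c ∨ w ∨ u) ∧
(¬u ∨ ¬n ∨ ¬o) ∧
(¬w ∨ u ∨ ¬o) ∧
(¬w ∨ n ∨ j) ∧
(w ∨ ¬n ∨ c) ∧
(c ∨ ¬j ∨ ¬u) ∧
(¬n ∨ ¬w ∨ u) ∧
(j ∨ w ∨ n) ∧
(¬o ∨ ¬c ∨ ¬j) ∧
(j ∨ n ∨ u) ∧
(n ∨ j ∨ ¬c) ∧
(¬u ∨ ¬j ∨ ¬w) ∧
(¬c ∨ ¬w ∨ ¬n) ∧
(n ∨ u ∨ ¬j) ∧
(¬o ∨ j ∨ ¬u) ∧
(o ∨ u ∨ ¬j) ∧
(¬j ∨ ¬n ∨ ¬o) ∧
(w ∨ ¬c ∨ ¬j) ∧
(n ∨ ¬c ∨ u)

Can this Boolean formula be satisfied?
Yes

Yes, the formula is satisfiable.

One satisfying assignment is: c=True, u=False, n=True, o=False, w=False, j=False

Verification: With this assignment, all 26 clauses evaluate to true.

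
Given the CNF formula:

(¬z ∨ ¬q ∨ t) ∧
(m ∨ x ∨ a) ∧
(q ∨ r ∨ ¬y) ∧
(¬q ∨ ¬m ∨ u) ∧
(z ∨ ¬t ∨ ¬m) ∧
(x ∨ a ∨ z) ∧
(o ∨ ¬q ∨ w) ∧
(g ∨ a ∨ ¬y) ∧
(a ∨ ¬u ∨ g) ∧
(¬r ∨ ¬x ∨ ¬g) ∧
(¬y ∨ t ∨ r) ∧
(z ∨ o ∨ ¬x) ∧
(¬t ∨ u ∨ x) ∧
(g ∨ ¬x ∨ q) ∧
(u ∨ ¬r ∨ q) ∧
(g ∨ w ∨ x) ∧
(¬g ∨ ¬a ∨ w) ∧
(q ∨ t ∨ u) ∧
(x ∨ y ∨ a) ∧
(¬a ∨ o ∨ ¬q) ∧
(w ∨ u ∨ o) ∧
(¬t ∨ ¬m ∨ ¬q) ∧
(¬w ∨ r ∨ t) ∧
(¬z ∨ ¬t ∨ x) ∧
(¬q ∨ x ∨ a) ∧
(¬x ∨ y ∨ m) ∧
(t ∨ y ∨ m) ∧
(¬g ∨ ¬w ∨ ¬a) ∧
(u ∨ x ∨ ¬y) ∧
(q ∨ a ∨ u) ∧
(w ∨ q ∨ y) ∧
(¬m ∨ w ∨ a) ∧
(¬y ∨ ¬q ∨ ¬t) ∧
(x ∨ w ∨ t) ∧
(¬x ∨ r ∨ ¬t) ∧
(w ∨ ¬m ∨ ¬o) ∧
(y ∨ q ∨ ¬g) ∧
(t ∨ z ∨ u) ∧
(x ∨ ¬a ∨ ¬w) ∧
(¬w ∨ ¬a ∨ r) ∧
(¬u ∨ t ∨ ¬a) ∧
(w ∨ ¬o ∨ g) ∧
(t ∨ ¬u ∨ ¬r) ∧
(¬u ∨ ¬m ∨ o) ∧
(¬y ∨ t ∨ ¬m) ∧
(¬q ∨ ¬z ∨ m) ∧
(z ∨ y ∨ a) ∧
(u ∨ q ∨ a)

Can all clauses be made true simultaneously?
No

No, the formula is not satisfiable.

No assignment of truth values to the variables can make all 48 clauses true simultaneously.

The formula is UNSAT (unsatisfiable).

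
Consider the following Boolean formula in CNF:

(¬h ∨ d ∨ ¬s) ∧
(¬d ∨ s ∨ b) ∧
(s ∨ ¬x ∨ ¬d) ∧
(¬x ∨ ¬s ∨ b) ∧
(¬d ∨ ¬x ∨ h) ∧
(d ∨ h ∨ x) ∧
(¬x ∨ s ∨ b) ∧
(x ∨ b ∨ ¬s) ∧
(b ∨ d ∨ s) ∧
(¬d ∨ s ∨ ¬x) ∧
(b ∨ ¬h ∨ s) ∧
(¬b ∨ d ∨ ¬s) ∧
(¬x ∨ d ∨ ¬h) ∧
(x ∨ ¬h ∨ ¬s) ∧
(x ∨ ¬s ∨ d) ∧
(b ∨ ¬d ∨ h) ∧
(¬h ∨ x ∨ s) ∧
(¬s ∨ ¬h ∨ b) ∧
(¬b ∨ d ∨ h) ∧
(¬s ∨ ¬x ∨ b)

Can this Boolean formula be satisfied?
Yes

Yes, the formula is satisfiable.

One satisfying assignment is: b=True, d=True, x=False, h=False, s=False

Verification: With this assignment, all 20 clauses evaluate to true.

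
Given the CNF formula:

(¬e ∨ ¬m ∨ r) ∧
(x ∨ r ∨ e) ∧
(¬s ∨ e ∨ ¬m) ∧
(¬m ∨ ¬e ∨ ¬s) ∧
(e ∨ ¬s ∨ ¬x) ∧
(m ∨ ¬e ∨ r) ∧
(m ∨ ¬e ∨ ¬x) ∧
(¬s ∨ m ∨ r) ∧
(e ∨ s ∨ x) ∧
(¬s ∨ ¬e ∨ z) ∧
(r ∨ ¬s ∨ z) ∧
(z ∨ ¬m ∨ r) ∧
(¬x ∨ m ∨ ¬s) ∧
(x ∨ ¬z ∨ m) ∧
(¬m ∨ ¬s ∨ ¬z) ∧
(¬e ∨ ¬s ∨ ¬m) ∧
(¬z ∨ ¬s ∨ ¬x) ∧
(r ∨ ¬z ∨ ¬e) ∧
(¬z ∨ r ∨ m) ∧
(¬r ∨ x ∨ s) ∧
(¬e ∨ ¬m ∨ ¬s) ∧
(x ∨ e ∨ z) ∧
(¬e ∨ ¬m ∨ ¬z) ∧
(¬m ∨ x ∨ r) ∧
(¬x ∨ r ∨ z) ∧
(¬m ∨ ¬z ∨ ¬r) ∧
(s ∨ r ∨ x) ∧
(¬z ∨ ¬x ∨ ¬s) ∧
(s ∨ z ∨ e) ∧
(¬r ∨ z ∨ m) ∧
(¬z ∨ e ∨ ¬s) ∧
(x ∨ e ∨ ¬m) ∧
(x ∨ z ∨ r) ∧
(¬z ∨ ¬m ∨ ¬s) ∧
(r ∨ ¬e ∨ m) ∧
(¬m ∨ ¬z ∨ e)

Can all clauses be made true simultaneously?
Yes

Yes, the formula is satisfiable.

One satisfying assignment is: e=False, m=False, z=True, r=True, x=True, s=False

Verification: With this assignment, all 36 clauses evaluate to true.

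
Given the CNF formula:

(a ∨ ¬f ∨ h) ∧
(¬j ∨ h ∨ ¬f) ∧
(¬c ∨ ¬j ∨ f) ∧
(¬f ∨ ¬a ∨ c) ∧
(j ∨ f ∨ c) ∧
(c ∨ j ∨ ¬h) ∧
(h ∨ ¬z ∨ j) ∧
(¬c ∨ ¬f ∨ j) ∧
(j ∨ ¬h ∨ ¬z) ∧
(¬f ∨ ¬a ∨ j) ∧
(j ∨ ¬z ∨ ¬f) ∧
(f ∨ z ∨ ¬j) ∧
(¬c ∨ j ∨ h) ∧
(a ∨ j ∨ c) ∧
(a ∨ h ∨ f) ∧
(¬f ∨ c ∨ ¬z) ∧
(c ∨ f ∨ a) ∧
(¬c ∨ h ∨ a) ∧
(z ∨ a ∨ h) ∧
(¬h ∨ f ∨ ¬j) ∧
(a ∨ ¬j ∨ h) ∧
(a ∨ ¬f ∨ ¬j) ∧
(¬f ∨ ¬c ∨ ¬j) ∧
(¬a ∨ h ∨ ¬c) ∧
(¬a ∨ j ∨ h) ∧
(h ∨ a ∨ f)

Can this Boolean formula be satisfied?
Yes

Yes, the formula is satisfiable.

One satisfying assignment is: h=False, c=False, a=True, z=True, j=True, f=False

Verification: With this assignment, all 26 clauses evaluate to true.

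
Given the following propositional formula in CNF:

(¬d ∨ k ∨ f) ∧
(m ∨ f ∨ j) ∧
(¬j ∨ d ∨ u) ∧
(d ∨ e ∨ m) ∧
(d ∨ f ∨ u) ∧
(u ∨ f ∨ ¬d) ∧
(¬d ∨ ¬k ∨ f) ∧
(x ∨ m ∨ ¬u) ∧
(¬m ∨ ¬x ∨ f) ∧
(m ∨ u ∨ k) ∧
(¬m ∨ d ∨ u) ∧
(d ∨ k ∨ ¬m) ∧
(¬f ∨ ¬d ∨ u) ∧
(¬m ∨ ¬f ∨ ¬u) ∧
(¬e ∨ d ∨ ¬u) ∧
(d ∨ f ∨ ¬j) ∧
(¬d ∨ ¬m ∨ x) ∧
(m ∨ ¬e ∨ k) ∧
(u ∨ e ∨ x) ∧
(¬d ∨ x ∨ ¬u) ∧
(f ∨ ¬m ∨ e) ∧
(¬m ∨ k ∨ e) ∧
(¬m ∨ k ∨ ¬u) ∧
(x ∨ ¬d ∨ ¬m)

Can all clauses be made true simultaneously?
Yes

Yes, the formula is satisfiable.

One satisfying assignment is: d=False, m=False, e=True, k=True, f=True, x=False, u=False, j=False

Verification: With this assignment, all 24 clauses evaluate to true.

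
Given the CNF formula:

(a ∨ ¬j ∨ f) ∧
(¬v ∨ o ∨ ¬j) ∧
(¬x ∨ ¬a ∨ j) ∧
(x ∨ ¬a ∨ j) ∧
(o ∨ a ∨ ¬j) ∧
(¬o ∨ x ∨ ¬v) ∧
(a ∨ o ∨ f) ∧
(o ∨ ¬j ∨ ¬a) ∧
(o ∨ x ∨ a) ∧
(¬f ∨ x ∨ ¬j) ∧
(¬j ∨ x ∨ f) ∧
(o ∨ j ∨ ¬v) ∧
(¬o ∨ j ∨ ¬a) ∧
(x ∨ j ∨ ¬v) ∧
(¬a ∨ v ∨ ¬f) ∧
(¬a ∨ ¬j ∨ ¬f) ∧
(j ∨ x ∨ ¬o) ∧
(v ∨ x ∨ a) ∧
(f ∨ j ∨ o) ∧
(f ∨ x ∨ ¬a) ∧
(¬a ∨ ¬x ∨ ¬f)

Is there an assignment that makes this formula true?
Yes

Yes, the formula is satisfiable.

One satisfying assignment is: j=False, f=True, x=True, o=False, v=False, a=False

Verification: With this assignment, all 21 clauses evaluate to true.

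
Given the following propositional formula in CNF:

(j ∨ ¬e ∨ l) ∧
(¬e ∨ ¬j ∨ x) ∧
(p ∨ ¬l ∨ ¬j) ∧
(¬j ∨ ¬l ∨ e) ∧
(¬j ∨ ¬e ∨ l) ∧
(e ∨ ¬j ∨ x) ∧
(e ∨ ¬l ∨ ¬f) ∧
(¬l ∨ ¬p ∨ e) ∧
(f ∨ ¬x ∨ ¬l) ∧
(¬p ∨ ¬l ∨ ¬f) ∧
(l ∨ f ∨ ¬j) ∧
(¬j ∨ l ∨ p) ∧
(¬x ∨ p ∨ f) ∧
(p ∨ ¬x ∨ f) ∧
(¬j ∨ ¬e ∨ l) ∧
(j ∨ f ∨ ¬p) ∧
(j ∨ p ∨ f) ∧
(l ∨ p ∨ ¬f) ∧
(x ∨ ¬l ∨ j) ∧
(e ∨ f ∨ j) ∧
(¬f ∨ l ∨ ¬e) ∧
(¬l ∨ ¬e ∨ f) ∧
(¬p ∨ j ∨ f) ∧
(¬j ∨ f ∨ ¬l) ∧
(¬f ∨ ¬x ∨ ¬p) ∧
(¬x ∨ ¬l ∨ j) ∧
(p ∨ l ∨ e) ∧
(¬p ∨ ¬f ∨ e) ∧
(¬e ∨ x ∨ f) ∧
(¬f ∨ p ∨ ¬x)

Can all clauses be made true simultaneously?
No

No, the formula is not satisfiable.

No assignment of truth values to the variables can make all 30 clauses true simultaneously.

The formula is UNSAT (unsatisfiable).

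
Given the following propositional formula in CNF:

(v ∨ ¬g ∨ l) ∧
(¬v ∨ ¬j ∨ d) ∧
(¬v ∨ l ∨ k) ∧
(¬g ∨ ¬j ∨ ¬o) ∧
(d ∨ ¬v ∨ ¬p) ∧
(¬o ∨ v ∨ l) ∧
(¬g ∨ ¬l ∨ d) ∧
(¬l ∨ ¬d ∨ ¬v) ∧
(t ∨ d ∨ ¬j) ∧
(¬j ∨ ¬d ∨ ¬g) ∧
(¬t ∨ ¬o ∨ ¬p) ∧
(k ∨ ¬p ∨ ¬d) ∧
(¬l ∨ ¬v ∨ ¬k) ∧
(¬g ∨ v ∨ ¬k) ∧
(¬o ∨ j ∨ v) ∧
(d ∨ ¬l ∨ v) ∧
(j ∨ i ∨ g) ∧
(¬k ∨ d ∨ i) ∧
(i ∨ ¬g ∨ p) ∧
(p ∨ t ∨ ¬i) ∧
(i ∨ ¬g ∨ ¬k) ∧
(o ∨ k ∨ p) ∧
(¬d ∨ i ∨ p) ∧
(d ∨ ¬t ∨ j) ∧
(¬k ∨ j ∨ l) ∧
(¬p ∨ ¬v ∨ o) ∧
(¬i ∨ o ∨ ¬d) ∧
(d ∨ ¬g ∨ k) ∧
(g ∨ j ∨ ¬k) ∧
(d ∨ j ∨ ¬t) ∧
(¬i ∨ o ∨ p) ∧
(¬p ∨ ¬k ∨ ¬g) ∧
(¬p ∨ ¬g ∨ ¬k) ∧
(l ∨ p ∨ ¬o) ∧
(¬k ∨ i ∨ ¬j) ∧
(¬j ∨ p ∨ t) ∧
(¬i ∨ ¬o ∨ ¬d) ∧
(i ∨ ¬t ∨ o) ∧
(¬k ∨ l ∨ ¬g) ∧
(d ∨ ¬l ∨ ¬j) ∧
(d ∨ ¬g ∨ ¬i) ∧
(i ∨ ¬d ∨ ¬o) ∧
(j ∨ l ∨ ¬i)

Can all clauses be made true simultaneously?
Yes

Yes, the formula is satisfiable.

One satisfying assignment is: g=False, k=False, v=False, d=False, o=False, t=True, l=False, p=True, i=True, j=True

Verification: With this assignment, all 43 clauses evaluate to true.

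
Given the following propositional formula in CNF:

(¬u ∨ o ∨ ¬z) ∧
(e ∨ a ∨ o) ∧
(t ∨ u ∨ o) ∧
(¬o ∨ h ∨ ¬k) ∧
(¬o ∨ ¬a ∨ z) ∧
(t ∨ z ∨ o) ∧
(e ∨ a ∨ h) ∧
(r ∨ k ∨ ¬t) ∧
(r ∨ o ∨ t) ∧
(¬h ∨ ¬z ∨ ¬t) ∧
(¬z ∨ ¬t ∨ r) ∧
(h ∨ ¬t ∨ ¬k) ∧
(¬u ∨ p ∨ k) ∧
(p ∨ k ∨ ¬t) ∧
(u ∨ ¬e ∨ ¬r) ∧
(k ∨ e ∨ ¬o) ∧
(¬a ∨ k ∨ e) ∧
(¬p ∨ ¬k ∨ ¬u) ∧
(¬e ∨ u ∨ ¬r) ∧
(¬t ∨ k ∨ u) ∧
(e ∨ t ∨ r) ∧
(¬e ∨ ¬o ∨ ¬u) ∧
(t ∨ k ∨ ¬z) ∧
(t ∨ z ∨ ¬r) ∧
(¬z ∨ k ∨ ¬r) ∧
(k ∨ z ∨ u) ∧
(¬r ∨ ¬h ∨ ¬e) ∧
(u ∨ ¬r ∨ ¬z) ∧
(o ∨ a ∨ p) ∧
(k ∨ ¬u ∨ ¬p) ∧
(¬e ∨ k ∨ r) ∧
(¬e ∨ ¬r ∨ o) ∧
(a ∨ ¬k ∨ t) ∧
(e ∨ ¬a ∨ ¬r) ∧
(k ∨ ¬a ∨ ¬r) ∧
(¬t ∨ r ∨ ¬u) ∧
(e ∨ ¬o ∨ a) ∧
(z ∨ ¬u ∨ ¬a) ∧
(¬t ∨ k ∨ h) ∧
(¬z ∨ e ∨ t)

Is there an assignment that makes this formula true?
Yes

Yes, the formula is satisfiable.

One satisfying assignment is: p=True, e=False, a=True, z=False, o=False, h=True, r=False, t=True, k=True, u=False

Verification: With this assignment, all 40 clauses evaluate to true.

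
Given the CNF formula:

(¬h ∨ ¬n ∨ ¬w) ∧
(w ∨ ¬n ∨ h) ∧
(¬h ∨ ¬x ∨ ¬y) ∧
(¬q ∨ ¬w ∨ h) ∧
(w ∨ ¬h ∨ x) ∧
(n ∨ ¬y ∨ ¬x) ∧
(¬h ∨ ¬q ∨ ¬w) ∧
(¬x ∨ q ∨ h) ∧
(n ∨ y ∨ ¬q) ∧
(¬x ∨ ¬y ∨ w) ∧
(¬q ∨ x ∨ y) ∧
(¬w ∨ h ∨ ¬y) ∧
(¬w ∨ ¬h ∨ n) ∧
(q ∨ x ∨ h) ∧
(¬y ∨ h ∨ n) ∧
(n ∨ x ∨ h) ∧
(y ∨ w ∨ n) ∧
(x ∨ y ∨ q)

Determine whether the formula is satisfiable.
Yes

Yes, the formula is satisfiable.

One satisfying assignment is: h=True, w=False, y=False, q=False, n=True, x=True

Verification: With this assignment, all 18 clauses evaluate to true.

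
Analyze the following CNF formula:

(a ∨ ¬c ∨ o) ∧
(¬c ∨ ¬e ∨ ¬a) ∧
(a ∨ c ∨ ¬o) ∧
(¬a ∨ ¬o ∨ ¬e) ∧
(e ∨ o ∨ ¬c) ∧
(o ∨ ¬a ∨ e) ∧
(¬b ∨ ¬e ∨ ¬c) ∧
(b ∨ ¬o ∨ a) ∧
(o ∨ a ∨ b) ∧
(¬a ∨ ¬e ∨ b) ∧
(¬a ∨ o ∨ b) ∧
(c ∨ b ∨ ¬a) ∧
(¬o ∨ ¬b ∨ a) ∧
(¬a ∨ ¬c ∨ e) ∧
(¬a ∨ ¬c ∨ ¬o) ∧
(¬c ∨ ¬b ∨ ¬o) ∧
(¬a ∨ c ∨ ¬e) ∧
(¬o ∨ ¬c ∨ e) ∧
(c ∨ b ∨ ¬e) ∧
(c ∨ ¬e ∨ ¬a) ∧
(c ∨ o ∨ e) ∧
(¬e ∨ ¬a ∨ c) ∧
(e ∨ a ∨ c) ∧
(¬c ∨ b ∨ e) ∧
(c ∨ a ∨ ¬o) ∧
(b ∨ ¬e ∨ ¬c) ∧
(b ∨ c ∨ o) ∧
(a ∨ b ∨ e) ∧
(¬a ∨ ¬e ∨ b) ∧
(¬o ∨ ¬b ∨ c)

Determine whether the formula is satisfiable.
Yes

Yes, the formula is satisfiable.

One satisfying assignment is: e=True, b=True, a=False, c=False, o=False

Verification: With this assignment, all 30 clauses evaluate to true.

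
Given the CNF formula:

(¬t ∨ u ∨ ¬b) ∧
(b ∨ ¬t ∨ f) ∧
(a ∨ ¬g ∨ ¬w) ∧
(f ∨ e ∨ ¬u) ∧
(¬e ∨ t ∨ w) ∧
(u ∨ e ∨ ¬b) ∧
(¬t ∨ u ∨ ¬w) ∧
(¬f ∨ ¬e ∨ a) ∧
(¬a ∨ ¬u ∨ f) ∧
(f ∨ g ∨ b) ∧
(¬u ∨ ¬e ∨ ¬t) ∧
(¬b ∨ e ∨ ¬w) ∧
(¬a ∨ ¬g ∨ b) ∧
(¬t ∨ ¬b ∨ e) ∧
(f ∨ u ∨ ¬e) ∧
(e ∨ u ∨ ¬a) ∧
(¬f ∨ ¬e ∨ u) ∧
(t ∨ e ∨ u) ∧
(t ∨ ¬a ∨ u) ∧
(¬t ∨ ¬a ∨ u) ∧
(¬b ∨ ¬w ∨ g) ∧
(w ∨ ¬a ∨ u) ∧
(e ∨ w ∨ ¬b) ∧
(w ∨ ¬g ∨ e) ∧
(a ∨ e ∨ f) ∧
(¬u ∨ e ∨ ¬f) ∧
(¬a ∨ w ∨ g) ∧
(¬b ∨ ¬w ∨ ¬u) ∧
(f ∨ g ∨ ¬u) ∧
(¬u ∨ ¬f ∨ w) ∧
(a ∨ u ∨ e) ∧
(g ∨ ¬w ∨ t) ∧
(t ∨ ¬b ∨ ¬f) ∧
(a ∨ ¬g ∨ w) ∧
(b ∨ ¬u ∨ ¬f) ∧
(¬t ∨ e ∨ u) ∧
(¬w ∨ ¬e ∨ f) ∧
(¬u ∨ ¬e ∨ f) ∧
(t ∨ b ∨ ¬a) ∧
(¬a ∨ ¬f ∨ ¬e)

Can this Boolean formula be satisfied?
No

No, the formula is not satisfiable.

No assignment of truth values to the variables can make all 40 clauses true simultaneously.

The formula is UNSAT (unsatisfiable).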